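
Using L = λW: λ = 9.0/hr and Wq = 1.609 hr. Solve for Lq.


Lq = λWq = 9.0·1.609 = 14.4810

Final: 14.4810


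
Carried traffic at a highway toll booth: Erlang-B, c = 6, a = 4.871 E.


B(6,4.871) = 0.182135 (Erlang-B)
Carried load = a(1 − B) = 4.871·(1 − 0.182135) = 4.871·0.817865 = 3.9838 E

Final: 3.9838 Erlangs


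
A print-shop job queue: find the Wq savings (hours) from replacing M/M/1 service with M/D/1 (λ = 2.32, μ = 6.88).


ρ = 2.32/6.88 = 0.3372
Wq(M/M/1) = ρ/(μ−λ) = 0.3372/4.56 = 0.07395 hr
Wq(M/D/1) = ρ/(2(μ−λ)) = 0.03697 hr
Savings = 0.07395 − 0.03697 = 0.03697 hr

Final: 0.03697 hr


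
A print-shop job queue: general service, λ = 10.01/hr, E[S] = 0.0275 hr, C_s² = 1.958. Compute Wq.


ρ = λ·E[S] = 10.01·0.0275 = 0.2753
E[S²] = E[S]²(1+C_s²) = 0.0275²·(1+1.958) = 0.002237
Wq = λ·E[S²]/(2(1−ρ)) = 10.01·0.002237/(2·0.7247) = 0.01545 hr

Final: 0.01545 hr


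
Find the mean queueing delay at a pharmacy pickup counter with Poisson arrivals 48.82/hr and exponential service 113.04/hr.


ρ = 48.82/113.04 = 0.4319
Wq = ρ/(μ−λ) = 0.4319/(113.04 − 48.82) = 0.4319/64.22 = 0.006725 hr

Final: 0.006725 hr


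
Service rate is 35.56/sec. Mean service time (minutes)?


Mean service time = 1/μ = 1/35.56 second = 0.02812 second
In minutes: 0.02812 × 0.0166667 = 0.0004687 min

Final: 0.0004687 min


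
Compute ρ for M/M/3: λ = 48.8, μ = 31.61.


ρ = λ/(cμ) = 48.8/(3·31.61) = 48.8/94.83 = 0.5146

Final: 0.5146


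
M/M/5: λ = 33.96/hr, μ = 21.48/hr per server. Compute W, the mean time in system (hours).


a = 1.5810; ρ = 0.3162; P₀ = 0.205333
Lq = P₀·a^c·ρ/(c!(1−ρ)²) = 0.01143
Wq = Lq/λ = 0.01143/33.96 = 0.0003366 hr
W = Wq + 1/μ = 0.0003366 + 0.04655 = 0.04689 hr

Final: 0.04689 hr


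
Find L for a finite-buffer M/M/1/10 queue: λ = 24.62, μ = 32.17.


ρ = 24.62/32.17 = 0.7653
L = ρ[1 − (K+1)ρ^K + Kρ^(K+1)] / [(1−ρ)(1−ρ^(K+1))]
Numerator: 0.7653·(1 − 11·0.068924 + 10·0.052748) = 0.588766
Denominator: (0.2347)·(0.947252) = 0.222311
L = 0.588766/0.222311 = 2.6484

Final: 2.6484


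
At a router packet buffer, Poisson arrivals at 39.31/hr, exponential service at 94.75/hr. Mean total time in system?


W = 1/(μ−λ) = 1/(94.75 − 39.31) = 1/55.44 = 0.01804 hr

Final: 0.01804 hr


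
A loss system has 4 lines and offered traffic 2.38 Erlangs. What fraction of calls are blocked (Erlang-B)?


B(c,a) = (a^c/c!) / Σ_{k=0}^{c} a^k/k!
a^4/4! = 1.336893
Σ terms (k=0..4): 1.00000 + 2.38000 + 2.83220 + 2.24688 + 1.33689 = 9.795971
B = 1.336893/9.795971 = 0.136474

Final: 0.136474


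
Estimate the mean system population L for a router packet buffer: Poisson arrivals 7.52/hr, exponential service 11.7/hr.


ρ = λ/μ = 7.52/11.7 = 0.6427
L = ρ/(1−ρ) = 0.6427/(1 − 0.6427) = 0.6427/0.3573 = 1.7990

Final: 1.7990


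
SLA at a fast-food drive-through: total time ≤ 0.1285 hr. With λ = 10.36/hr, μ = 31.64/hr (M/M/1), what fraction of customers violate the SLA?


W ~ Exponential(μ−λ) for M/M/1.
μ − λ = 31.64 − 10.36 = 21.2800
P(W > t) = e^{−(μ−λ)t} = e^{−2.7345} = 0.064928

Final: 0.064928


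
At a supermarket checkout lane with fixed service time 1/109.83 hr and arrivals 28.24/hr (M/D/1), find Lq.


ρ = 28.24/109.83 = 0.2571
M/D/1: Lq = ρ²/(2(1−ρ)) = 0.06611/(2·0.7429) = 0.04450

Final: 0.04450


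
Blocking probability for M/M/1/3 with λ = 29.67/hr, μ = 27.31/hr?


ρ = λ/μ = 29.67/27.31 = 1.0864
P_K = (1−ρ)ρ^K/(1−ρ^(K+1)) = (-0.08642·1.282294)/(1 − 1.393104)
= -0.110810/-0.393104 = 0.281884

Final: 0.281884


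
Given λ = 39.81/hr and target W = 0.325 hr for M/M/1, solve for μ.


W = 1/(μ−λ) ⇒ μ − λ = 1/W = 1/0.325 = 3.0769
μ = λ + 1/W = 39.81 + 3.0769 = 42.8869 per hr

Final: 42.8869 /hr


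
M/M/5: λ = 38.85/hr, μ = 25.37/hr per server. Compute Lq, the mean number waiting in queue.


a = λ/μ = 1.5313; ρ = a/5 = 0.3063
P₀ = 0.215861
Lq = P₀·a^c·ρ / (c!·(1−ρ)²) = 0.215861·8.42079·0.3063/(120·0.48127)
= 0.009640

Final: 0.009640


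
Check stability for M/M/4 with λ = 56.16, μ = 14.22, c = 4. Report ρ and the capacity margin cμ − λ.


Total capacity cμ = 4·14.22 = 56.88/hr
ρ = λ/(cμ) = 56.16/56.88 = 0.9873
Stable ⇔ ρ < 1: YES
Spare capacity = cμ − λ = 56.88 − 56.16 = 0.72/hr

Final: ρ = 0.9873; stable; margin = 0.72/hr


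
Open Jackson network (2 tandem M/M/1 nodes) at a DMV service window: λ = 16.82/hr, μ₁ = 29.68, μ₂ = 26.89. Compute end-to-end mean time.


Each node sees arrival rate λ = 16.82/hr (tandem ⇒ throughput preserved).
W₁ = 1/(μ₁−λ) = 1/(29.68−16.82) = 0.07776 hr
W₂ = 1/(μ₂−λ) = 1/(26.89−16.82) = 0.09930 hr
W_total = W₁ + W₂ = 0.07776 + 0.09930 = 0.17707 hr

Final: 0.17707 hr


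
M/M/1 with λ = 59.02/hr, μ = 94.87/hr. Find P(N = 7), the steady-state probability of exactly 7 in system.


ρ = 59.02/94.87 = 0.6221
P_n = (1−ρ)·ρ^n = (1 − 0.6221)·0.6221^7 = 0.3779·0.036066 = 0.013629

Final: 0.013629


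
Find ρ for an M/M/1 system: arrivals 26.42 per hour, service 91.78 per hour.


ρ = λ/μ = 26.42/91.78 = 0.2879

Final: 0.2879


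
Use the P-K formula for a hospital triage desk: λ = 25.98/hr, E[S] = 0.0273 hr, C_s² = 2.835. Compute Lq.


ρ = λ·E[S] = 25.98·0.0273 = 0.7093
Lq = ρ²(1+C_s²)/(2(1−ρ)) = 0.5030·(1+2.835)/(2·0.2907)
= 0.5030·3.8350/0.5815 = 3.31761

Final: 3.31761


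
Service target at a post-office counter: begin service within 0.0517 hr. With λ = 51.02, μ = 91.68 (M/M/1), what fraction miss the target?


ρ = 51.02/91.68 = 0.5565
P(Wq > t) = ρ·e^{−(μ−λ)t} = 0.5565·e^{−2.1021}
= 0.5565·0.122197 = 0.068003

Final: 0.068003


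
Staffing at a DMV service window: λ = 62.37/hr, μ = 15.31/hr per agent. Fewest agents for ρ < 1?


Stability requires cμ > λ ⇔ c > λ/μ.
λ/μ = 62.37/15.31 = 4.0738
Minimum integer c = ⌊4.0738⌋ + 1 = 5
Check: 5·15.31 = 76.55 > 62.37, while 4·15.31 = 61.24 ≤ 62.37

Final: 5 servers


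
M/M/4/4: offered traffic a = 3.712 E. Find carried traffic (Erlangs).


B(4,3.712) = 0.282157 (Erlang-B)
Carried load = a(1 − B) = 3.712·(1 − 0.282157) = 3.712·0.717843 = 2.6646 E

Final: 2.6646 Erlangs


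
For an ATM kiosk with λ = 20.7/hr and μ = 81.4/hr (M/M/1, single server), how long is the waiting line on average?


ρ = 20.7/81.4 = 0.2543
Lq = ρ²/(1−ρ) = 0.06467/0.7457 = 0.08672

Final: 0.08672


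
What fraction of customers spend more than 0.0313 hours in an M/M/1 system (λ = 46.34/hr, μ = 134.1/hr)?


W ~ Exponential(μ−λ) for M/M/1.
μ − λ = 134.1 − 46.34 = 87.7600
P(W > t) = e^{−(μ−λ)t} = e^{−2.7469} = 0.064127

Final: 0.064127


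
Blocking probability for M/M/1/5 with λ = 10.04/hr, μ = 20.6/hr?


ρ = λ/μ = 10.04/20.6 = 0.4874
P_K = (1−ρ)ρ^K/(1−ρ^(K+1)) = (0.5126·0.027500)/(1 − 0.013403)
= 0.014097/0.986597 = 0.014289

Final: 0.014289


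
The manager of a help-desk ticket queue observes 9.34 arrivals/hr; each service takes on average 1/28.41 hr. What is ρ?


ρ = λ/μ = 9.34/28.41 = 0.3288

Final: 0.3288


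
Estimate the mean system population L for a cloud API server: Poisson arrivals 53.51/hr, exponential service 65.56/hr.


ρ = λ/μ = 53.51/65.56 = 0.8162
L = ρ/(1−ρ) = 0.8162/(1 − 0.8162) = 0.8162/0.1838 = 4.4407

Final: 4.4407


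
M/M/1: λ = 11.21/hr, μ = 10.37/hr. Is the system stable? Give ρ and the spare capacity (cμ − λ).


Total capacity cμ = 1·10.37 = 10.37/hr
ρ = λ/(cμ) = 11.21/10.37 = 1.0810
Stable ⇔ ρ < 1: NO
Spare capacity = cμ − λ = 10.37 − 11.21 = -0.84/hr

Final: ρ = 1.0810; unstable; margin = -0.84/hr


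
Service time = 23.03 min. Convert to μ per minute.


μ = 1/(service time) in consistent units.
1 minute = 1 min, so μ = 1/23.03 = 0.04342 per minute

Final: 0.04342 /min


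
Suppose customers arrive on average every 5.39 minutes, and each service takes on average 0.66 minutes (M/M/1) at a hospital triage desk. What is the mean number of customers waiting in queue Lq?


λ = 60/5.39 = 11.1317 /hr
μ = 60/0.66 = 90.9091 /hr
ρ = λ/μ = 11.1317/90.9091 = 0.1224
Lq = ρ²/(1−ρ) = 0.01499/0.8776 = 0.01709

Final: 0.01709


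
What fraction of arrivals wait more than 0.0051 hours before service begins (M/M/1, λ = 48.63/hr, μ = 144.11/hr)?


ρ = 48.63/144.11 = 0.3375
P(Wq > t) = ρ·e^{−(μ−λ)t} = 0.3375·e^{−0.4869}
= 0.3375·0.614499 = 0.207363

Final: 0.207363


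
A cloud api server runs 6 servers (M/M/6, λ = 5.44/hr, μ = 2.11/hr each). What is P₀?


a = λ/μ = 5.44/2.11 = 2.5782; ρ = a/c = 0.4297
Σ_{k=0}^{5} a^k/k! (terms k=0..5) = 1.00000 + 2.57820 + 3.32356 + 2.85626 + 1.84100 + 0.94929 = 12.54831
Tail: a^6/(6!(1−ρ)) = 293.69643/(720·0.5703) = 0.71526
P₀ = 1/(12.54831 + 0.71526) = 1/13.26357 = 0.075394

Final: 0.075394


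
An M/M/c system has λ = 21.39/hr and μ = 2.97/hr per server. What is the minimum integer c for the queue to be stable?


Stability requires cμ > λ ⇔ c > λ/μ.
λ/μ = 21.39/2.97 = 7.2020
Minimum integer c = ⌊7.2020⌋ + 1 = 8
Check: 8·2.97 = 23.76 > 21.39, while 7·2.97 = 20.79 ≤ 21.39

Final: 8 servers


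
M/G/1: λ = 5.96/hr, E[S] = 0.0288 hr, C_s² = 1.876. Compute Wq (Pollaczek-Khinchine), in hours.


ρ = λ·E[S] = 5.96·0.0288 = 0.1716
E[S²] = E[S]²(1+C_s²) = 0.0288²·(1+1.876) = 0.002385
Wq = λ·E[S²]/(2(1−ρ)) = 5.96·0.002385/(2·0.8284) = 0.008582 hr

Final: 0.008582 hr


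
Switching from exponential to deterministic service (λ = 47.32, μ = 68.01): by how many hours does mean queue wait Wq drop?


ρ = 47.32/68.01 = 0.6958
Wq(M/M/1) = ρ/(μ−λ) = 0.6958/20.69 = 0.03363 hr
Wq(M/D/1) = ρ/(2(μ−λ)) = 0.01681 hr
Savings = 0.03363 − 0.01681 = 0.01681 hr

Final: 0.01681 hr


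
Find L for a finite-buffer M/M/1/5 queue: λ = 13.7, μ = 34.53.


ρ = 13.7/34.53 = 0.3968
L = ρ[1 − (K+1)ρ^K + Kρ^(K+1)] / [(1−ρ)(1−ρ^(K+1))]
Numerator: 0.3968·(1 − 6·0.009832 + 5·0.003901) = 0.381090
Denominator: (0.6032)·(0.996099) = 0.600890
L = 0.381090/0.600890 = 0.6342

Final: 0.6342


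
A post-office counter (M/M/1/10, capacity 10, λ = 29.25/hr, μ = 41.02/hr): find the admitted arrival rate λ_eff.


ρ = 0.7131; P_K = (1−ρ)ρ^10/(1−ρ^11) = 0.009994
λ_eff = λ(1 − P_K) = 29.25·(1 − 0.009994) = 29.25·0.990006 = 28.9577 /hr

Final: 28.9577 /hr


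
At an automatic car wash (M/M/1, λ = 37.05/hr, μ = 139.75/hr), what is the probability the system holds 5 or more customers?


ρ = 37.05/139.75 = 0.2651
P(N ≥ n) = ρ^n = 0.2651^5 = 0.001310

Final: 0.001310


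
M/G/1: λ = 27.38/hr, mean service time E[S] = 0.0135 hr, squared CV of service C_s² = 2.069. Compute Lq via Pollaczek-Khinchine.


ρ = λ·E[S] = 27.38·0.0135 = 0.3696
Lq = ρ²(1+C_s²)/(2(1−ρ)) = 0.1366·(1+2.069)/(2·0.6304)
= 0.1366·3.0690/1.2607 = 0.33259

Final: 0.33259


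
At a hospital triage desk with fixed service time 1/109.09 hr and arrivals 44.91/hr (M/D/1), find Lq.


ρ = 44.91/109.09 = 0.4117
M/D/1: Lq = ρ²/(2(1−ρ)) = 0.1695/(2·0.5883) = 0.14404

Final: 0.14404


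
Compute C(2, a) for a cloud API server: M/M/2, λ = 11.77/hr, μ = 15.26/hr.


a = λ/μ = 0.7713; ρ = a/2 = 0.3856
P₀ = 0.443367 (from M/M/c formula)
C(c,a) = [a^c/(c!(1−ρ))]·P₀ = [0.59490/(2·0.6144)]·0.443367
= 0.48417·0.443367 = 0.214665

Final: 0.214665


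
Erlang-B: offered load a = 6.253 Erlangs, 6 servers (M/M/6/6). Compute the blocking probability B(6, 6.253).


B(c,a) = (a^c/c!) / Σ_{k=0}^{c} a^k/k!
a^6/6! = 83.022934
Σ terms (k=0..6): 1.00000 + 6.25300 + 19.55000 + 40.74873 + 63.70045 + 79.66378 + 83.02293 = 293.938888
B = 83.022934/293.938888 = 0.282450

Final: 0.282450


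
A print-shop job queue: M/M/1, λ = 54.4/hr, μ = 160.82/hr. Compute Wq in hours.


ρ = 54.4/160.82 = 0.3383
Wq = ρ/(μ−λ) = 0.3383/(160.82 − 54.4) = 0.3383/106.42 = 0.003179 hr

Final: 0.003179 hr


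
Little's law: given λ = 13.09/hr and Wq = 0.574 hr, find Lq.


Lq = λWq = 13.09·0.574 = 7.5137

Final: 7.5137


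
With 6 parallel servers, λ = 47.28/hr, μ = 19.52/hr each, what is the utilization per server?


ρ = λ/(cμ) = 47.28/(6·19.52) = 47.28/117.12 = 0.4037

Final: 0.4037


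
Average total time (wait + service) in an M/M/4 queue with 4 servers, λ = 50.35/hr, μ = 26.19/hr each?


a = 1.9225; ρ = 0.4806; P₀ = 0.141832
Lq = P₀·a^c·ρ/(c!(1−ρ)²) = 0.14383
Wq = Lq/λ = 0.14383/50.35 = 0.002857 hr
W = Wq + 1/μ = 0.002857 + 0.03818 = 0.04104 hr

Final: 0.04104 hr


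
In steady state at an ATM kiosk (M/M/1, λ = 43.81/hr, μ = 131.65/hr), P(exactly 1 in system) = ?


ρ = 43.81/131.65 = 0.3328
P_n = (1−ρ)·ρ^n = (1 − 0.3328)·0.3328^1 = 0.6672·0.332776 = 0.222036

Final: 0.222036


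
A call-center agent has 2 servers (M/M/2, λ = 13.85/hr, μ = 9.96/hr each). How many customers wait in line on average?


a = λ/μ = 1.3906; ρ = a/2 = 0.6953
P₀ = 0.179745
Lq = P₀·a^c·ρ / (c!·(1−ρ)²) = 0.179745·1.93366·0.6953/(2·0.09285)
= 1.30128

Final: 1.30128


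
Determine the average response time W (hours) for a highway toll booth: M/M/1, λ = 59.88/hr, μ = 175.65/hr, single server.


W = 1/(μ−λ) = 1/(175.65 − 59.88) = 1/115.77 = 0.008638 hr

Final: 0.008638 hr


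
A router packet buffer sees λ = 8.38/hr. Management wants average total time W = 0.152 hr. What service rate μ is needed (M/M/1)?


W = 1/(μ−λ) ⇒ μ − λ = 1/W = 1/0.152 = 6.5789
μ = λ + 1/W = 8.38 + 6.5789 = 14.9589 per hr

Final: 14.9589 /hr


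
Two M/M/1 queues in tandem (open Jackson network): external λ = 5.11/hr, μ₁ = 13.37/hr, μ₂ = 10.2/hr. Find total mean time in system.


Each node sees arrival rate λ = 5.11/hr (tandem ⇒ throughput preserved).
W₁ = 1/(μ₁−λ) = 1/(13.37−5.11) = 0.12107 hr
W₂ = 1/(μ₂−λ) = 1/(10.2−5.11) = 0.19646 hr
W_total = W₁ + W₂ = 0.12107 + 0.19646 = 0.31753 hr

Final: 0.31753 hr


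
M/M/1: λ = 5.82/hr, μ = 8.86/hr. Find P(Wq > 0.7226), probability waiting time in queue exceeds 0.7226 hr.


ρ = 5.82/8.86 = 0.6569
P(Wq > t) = ρ·e^{−(μ−λ)t} = 0.6569·e^{−2.1967}
= 0.6569·0.111169 = 0.073025

Final: 0.073025


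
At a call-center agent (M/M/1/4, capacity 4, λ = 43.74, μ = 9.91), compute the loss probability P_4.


ρ = λ/μ = 43.74/9.91 = 4.4137
P_K = (1−ρ)ρ^K/(1−ρ^(K+1)) = (-3.4137·379.507617)/(1 − 1675.041692)
= -1295.534075/-1674.041692 = 0.773896

Final: 0.773896


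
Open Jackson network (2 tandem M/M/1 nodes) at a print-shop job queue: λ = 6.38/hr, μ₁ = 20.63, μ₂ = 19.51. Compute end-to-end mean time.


Each node sees arrival rate λ = 6.38/hr (tandem ⇒ throughput preserved).
W₁ = 1/(μ₁−λ) = 1/(20.63−6.38) = 0.07018 hr
W₂ = 1/(μ₂−λ) = 1/(19.51−6.38) = 0.07616 hr
W_total = W₁ + W₂ = 0.07018 + 0.07616 = 0.14634 hr

Final: 0.14634 hr


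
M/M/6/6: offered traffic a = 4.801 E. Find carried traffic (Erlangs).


B(6,4.801) = 0.176855 (Erlang-B)
Carried load = a(1 − B) = 4.801·(1 − 0.176855) = 4.801·0.823145 = 3.9519 E

Final: 3.9519 Erlangs


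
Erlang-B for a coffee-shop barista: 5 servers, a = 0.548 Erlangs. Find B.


B(c,a) = (a^c/c!) / Σ_{k=0}^{c} a^k/k!
a^5/5! = 0.0004118
Σ terms (k=0..5): 1.00000 + 0.54800 + 0.15015 + 0.02743 + 0.003758 + 0.0004118 = 1.729749
B = 0.0004118/1.729749 = 0.0002381

Final: 0.0002381


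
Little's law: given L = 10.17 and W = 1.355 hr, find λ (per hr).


λ = L/W = 10.17/1.355 = 7.5055 /hr

Final: 7.5055 /hr


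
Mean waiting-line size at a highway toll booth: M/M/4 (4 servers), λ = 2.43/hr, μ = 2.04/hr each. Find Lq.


a = λ/μ = 1.1912; ρ = a/4 = 0.2978
P₀ = 0.302867
Lq = P₀·a^c·ρ / (c!·(1−ρ)²) = 0.302867·2.01328·0.2978/(24·0.49309)
= 0.01534

Final: 0.01534


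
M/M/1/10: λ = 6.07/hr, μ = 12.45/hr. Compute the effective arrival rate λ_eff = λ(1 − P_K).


ρ = 0.4876; P_K = (1−ρ)ρ^10/(1−ρ^11) = 0.0003891
λ_eff = λ(1 − P_K) = 6.07·(1 − 0.0003891) = 6.07·0.999611 = 6.0676 /hr

Final: 6.0676 /hr


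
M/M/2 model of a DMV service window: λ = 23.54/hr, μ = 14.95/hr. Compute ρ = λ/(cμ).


ρ = λ/(cμ) = 23.54/(2·14.95) = 23.54/29.90 = 0.7873

Final: 0.7873


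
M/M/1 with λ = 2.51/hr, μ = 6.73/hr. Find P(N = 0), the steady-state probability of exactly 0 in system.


ρ = 2.51/6.73 = 0.3730
P_n = (1−ρ)·ρ^n = (1 − 0.3730)·0.3730^0 = 0.6270·1.000000 = 0.627043

Final: 0.627043


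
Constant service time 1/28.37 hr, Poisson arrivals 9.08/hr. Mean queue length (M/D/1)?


ρ = 9.08/28.37 = 0.3201
M/D/1: Lq = ρ²/(2(1−ρ)) = 0.1024/(2·0.6799) = 0.07533

Final: 0.07533


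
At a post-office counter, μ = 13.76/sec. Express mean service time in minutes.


Mean service time = 1/μ = 1/13.76 second = 0.07267 second
In minutes: 0.07267 × 0.0166667 = 0.001211 min

Final: 0.001211 min


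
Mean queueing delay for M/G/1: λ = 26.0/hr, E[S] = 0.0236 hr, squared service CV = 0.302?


ρ = λ·E[S] = 26.0·0.0236 = 0.6136
E[S²] = E[S]²(1+C_s²) = 0.0236²·(1+0.302) = 0.0007252
Wq = λ·E[S²]/(2(1−ρ)) = 26.0·0.0007252/(2·0.3864) = 0.02440 hr

Final: 0.02440 hr


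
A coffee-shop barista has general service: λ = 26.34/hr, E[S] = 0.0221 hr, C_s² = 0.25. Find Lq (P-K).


ρ = λ·E[S] = 26.34·0.0221 = 0.5821
Lq = ρ²(1+C_s²)/(2(1−ρ)) = 0.3389·(1+0.25)/(2·0.4179)
= 0.3389·1.2500/0.8358 = 0.50680

Final: 0.50680


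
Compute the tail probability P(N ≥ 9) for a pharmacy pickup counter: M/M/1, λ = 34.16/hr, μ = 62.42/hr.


ρ = 34.16/62.42 = 0.5473
P(N ≥ n) = ρ^n = 0.5473^9 = 0.004403

Final: 0.004403


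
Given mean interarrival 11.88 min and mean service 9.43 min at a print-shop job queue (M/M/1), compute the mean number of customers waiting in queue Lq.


λ = 60/11.88 = 5.0505 /hr
μ = 60/9.43 = 6.3627 /hr
ρ = λ/μ = 5.0505/6.3627 = 0.7938
Lq = ρ²/(1−ρ) = 0.6301/0.2062 = 3.0552

Final: 3.0552


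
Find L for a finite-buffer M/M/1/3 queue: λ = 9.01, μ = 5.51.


ρ = 9.01/5.51 = 1.6352
L = ρ[1 − (K+1)ρ^K + Kρ^(K+1)] / [(1−ρ)(1−ρ^(K+1))]
Numerator: 1.6352·(1 − 4·4.372397 + 3·7.149781) = 8.110238
Denominator: (-0.6352)·(-6.149781) = 3.906395
L = 8.110238/3.906395 = 2.0761

Final: 2.0761


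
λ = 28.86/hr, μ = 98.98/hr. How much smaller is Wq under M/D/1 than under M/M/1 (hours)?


ρ = 28.86/98.98 = 0.2916
Wq(M/M/1) = ρ/(μ−λ) = 0.2916/70.12 = 0.004158 hr
Wq(M/D/1) = ρ/(2(μ−λ)) = 0.002079 hr
Savings = 0.004158 − 0.002079 = 0.002079 hr

Final: 0.002079 hr


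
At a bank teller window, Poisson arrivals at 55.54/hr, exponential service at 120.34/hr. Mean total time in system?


W = 1/(μ−λ) = 1/(120.34 − 55.54) = 1/64.80 = 0.01543 hr

Final: 0.01543 hr


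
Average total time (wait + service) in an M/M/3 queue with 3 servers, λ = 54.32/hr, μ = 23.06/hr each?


a = 2.3556; ρ = 0.7852; P₀ = 0.061456
Lq = P₀·a^c·ρ/(c!(1−ρ)²) = 2.27834
Wq = Lq/λ = 2.27834/54.32 = 0.04194 hr
W = Wq + 1/μ = 0.04194 + 0.04337 = 0.08531 hr

Final: 0.08531 hr


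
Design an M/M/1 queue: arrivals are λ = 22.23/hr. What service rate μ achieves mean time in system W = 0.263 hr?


W = 1/(μ−λ) ⇒ μ − λ = 1/W = 1/0.263 = 3.8023
μ = λ + 1/W = 22.23 + 3.8023 = 26.0323 per hr

Final: 26.0323 /hr


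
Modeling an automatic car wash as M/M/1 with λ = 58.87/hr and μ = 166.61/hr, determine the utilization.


ρ = λ/μ = 58.87/166.61 = 0.3533

Final: 0.3533


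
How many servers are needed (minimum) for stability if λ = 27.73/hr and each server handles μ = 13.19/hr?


Stability requires cμ > λ ⇔ c > λ/μ.
λ/μ = 27.73/13.19 = 2.1024
Minimum integer c = ⌊2.1024⌋ + 1 = 3
Check: 3·13.19 = 39.57 > 27.73, while 2·13.19 = 26.38 ≤ 27.73

Final: 3 servers


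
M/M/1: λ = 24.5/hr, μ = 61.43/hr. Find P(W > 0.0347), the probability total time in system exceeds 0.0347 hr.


W ~ Exponential(μ−λ) for M/M/1.
μ − λ = 61.43 − 24.5 = 36.9300
P(W > t) = e^{−(μ−λ)t} = e^{−1.2815} = 0.277629

Final: 0.277629


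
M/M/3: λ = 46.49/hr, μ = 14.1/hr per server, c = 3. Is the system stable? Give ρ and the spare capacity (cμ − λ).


Total capacity cμ = 3·14.1 = 42.30/hr
ρ = λ/(cμ) = 46.49/42.30 = 1.0991
Stable ⇔ ρ < 1: NO
Spare capacity = cμ − λ = 42.30 − 46.49 = -4.19/hr

Final: ρ = 1.0991; unstable; margin = -4.19/hr


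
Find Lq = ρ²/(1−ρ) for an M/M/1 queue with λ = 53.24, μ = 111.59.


ρ = 53.24/111.59 = 0.4771
Lq = ρ²/(1−ρ) = 0.2276/0.5229 = 0.4353

Final: 0.4353


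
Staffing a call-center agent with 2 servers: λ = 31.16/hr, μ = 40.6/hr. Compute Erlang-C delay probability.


a = λ/μ = 0.7675; ρ = a/2 = 0.3837
P₀ = 0.445354 (from M/M/c formula)
C(c,a) = [a^c/(c!(1−ρ))]·P₀ = [0.58904/(2·0.6163)]·0.445354
= 0.47792·0.445354 = 0.212842

Final: 0.212842


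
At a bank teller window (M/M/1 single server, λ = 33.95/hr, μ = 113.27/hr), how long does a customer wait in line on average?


ρ = 33.95/113.27 = 0.2997
Wq = ρ/(μ−λ) = 0.2997/(113.27 − 33.95) = 0.2997/79.32 = 0.003779 hr

Final: 0.003779 hr


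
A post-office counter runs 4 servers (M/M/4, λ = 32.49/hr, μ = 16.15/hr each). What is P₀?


a = λ/μ = 32.49/16.15 = 2.0118; ρ = a/c = 0.5029
Σ_{k=0}^{3} a^k/k! (terms k=0..3) = 1.00000 + 2.01176 + 2.02360 + 1.35700 = 6.39236
Tail: a^4/(4!(1−ρ)) = 16.37981/(24·0.4971) = 1.37306
P₀ = 1/(6.39236 + 1.37306) = 1/7.76543 = 0.128776

Final: 0.128776


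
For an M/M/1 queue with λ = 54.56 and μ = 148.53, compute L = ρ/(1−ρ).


ρ = λ/μ = 54.56/148.53 = 0.3673
L = ρ/(1−ρ) = 0.3673/(1 − 0.3673) = 0.3673/0.6327 = 0.5806

Final: 0.5806


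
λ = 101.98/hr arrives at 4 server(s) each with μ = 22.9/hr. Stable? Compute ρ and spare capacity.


Total capacity cμ = 4·22.9 = 91.60/hr
ρ = λ/(cμ) = 101.98/91.60 = 1.1133
Stable ⇔ ρ < 1: NO
Spare capacity = cμ − λ = 91.60 − 101.98 = -10.38/hr

Final: ρ = 1.1133; unstable; margin = -10.38/hr


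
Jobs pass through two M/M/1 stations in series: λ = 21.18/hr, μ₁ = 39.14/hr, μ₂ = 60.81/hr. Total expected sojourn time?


Each node sees arrival rate λ = 21.18/hr (tandem ⇒ throughput preserved).
W₁ = 1/(μ₁−λ) = 1/(39.14−21.18) = 0.05568 hr
W₂ = 1/(μ₂−λ) = 1/(60.81−21.18) = 0.02523 hr
W_total = W₁ + W₂ = 0.05568 + 0.02523 = 0.08091 hr

Final: 0.08091 hr


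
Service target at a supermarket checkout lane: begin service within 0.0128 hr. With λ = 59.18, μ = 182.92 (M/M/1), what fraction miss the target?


ρ = 59.18/182.92 = 0.3235
P(Wq > t) = ρ·e^{−(μ−λ)t} = 0.3235·e^{−1.5839}
= 0.3235·0.205179 = 0.066381

Final: 0.066381


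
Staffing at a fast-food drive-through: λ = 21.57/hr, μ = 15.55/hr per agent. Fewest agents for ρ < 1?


Stability requires cμ > λ ⇔ c > λ/μ.
λ/μ = 21.57/15.55 = 1.3871
Minimum integer c = ⌊1.3871⌋ + 1 = 2
Check: 2·15.55 = 31.10 > 21.57, while 1·15.55 = 15.55 ≤ 21.57

Final: 2 servers


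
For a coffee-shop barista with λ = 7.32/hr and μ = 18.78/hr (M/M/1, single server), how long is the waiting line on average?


ρ = 7.32/18.78 = 0.3898
Lq = ρ²/(1−ρ) = 0.1519/0.6102 = 0.2490

Final: 0.2490


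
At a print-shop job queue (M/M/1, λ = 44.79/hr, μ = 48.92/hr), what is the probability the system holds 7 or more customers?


ρ = 44.79/48.92 = 0.9156
P(N ≥ n) = ρ^n = 0.9156^7 = 0.539340

Final: 0.539340


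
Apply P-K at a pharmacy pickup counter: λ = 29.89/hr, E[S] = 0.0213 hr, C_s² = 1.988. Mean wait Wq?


ρ = λ·E[S] = 29.89·0.0213 = 0.6367
E[S²] = E[S]²(1+C_s²) = 0.0213²·(1+1.988) = 0.001356
Wq = λ·E[S²]/(2(1−ρ)) = 29.89·0.001356/(2·0.3633) = 0.05576 hr

Final: 0.05576 hr


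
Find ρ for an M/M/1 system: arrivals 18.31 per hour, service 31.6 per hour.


ρ = λ/μ = 18.31/31.6 = 0.5794

Final: 0.5794


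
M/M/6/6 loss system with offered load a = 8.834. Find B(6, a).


B(c,a) = (a^c/c!) / Σ_{k=0}^{c} a^k/k!
a^6/6! = 660.103253
Σ terms (k=0..6): 1.00000 + 8.83400 + 39.01978 + 114.90024 + 253.75718 + 448.33818 + 660.10325 = 1525.952634
B = 660.103253/1525.952634 = 0.432584

Final: 0.432584


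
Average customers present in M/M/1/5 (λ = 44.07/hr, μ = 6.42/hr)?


ρ = 44.07/6.42 = 6.8645
L = ρ[1 − (K+1)ρ^K + Kρ^(K+1)] / [(1−ρ)(1−ρ^(K+1))]
Numerator: 6.8645·(1 − 6·15241.935245 + 5·104628.050817) = 2963327.500021
Denominator: (-5.8645)·(-104627.050817) = 613583.872785
L = 2963327.500021/613583.872785 = 4.8295

Final: 4.8295


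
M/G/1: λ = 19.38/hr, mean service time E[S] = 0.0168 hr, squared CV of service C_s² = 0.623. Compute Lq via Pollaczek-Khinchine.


ρ = λ·E[S] = 19.38·0.0168 = 0.3256
Lq = ρ²(1+C_s²)/(2(1−ρ)) = 0.1060·(1+0.623)/(2·0.6744)
= 0.1060·1.6230/1.3488 = 0.12755

Final: 0.12755


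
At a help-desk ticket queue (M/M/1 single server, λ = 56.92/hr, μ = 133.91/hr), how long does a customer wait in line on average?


ρ = 56.92/133.91 = 0.4251
Wq = ρ/(μ−λ) = 0.4251/(133.91 − 56.92) = 0.4251/76.99 = 0.005521 hr

Final: 0.005521 hr


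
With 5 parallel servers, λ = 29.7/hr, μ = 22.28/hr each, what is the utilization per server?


ρ = λ/(cμ) = 29.7/(5·22.28) = 29.7/111.40 = 0.2666

Final: 0.2666


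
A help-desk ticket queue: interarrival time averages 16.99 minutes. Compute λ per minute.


λ = 1/(interarrival time) in consistent units.
1 minute = 1 min, so λ = 1/16.99 = 0.05886 per minute

Final: 0.05886 /min


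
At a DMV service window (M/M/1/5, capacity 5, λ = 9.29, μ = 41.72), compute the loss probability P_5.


ρ = λ/μ = 9.29/41.72 = 0.2227
P_K = (1−ρ)ρ^K/(1−ρ^(K+1)) = (0.7773·0.0005475)/(1 − 0.0001219)
= 0.0004256/0.999878 = 0.0004256

Final: 0.0004256


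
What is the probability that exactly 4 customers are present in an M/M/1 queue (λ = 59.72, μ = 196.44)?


ρ = 59.72/196.44 = 0.3040
P_n = (1−ρ)·ρ^n = (1 − 0.3040)·0.3040^4 = 0.6960·0.008542 = 0.005945

Final: 0.005945


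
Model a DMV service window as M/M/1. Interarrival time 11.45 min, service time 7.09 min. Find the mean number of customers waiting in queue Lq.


λ = 60/11.45 = 5.2402 /hr
μ = 60/7.09 = 8.4626 /hr
ρ = λ/μ = 5.2402/8.4626 = 0.6192
Lq = ρ²/(1−ρ) = 0.3834/0.3808 = 1.0069

Final: 1.0069


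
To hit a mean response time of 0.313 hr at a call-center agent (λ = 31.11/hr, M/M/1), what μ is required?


W = 1/(μ−λ) ⇒ μ − λ = 1/W = 1/0.313 = 3.1949
μ = λ + 1/W = 31.11 + 3.1949 = 34.3049 per hr

Final: 34.3049 /hr


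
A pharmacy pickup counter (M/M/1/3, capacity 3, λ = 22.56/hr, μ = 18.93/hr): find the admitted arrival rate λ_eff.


ρ = 1.1918; P_K = (1−ρ)ρ^3/(1−ρ^4) = 0.319084
λ_eff = λ(1 − P_K) = 22.56·(1 − 0.319084) = 22.56·0.680916 = 15.3615 /hr

Final: 15.3615 /hr


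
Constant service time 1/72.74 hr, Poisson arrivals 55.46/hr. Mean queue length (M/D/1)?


ρ = 55.46/72.74 = 0.7624
M/D/1: Lq = ρ²/(2(1−ρ)) = 0.5813/(2·0.2376) = 1.22352

Final: 1.22352


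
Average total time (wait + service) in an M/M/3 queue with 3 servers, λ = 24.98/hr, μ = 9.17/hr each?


a = 2.7241; ρ = 0.9080; P₀ = 0.022692
Lq = P₀·a^c·ρ/(c!(1−ρ)²) = 8.20784
Wq = Lq/λ = 8.20784/24.98 = 0.32858 hr
W = Wq + 1/μ = 0.32858 + 0.10905 = 0.43763 hr

Final: 0.43763 hr


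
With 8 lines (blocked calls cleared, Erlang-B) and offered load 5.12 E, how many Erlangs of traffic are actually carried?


B(8,5.12) = 0.075767 (Erlang-B)
Carried load = a(1 − B) = 5.12·(1 − 0.075767) = 5.12·0.924233 = 4.7321 E

Final: 4.7321 Erlangs


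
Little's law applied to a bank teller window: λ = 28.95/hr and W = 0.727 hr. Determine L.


L = λW = 28.95·0.727 = 21.0466

Final: 21.0466


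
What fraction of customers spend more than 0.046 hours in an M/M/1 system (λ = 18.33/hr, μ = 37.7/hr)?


W ~ Exponential(μ−λ) for M/M/1.
μ − λ = 37.7 − 18.33 = 19.3700
P(W > t) = e^{−(μ−λ)t} = e^{−0.8910} = 0.410237

Final: 0.410237


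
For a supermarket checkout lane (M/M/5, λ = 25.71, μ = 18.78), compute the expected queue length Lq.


a = λ/μ = 1.3690; ρ = a/5 = 0.2738
P₀ = 0.254112
Lq = P₀·a^c·ρ / (c!·(1−ρ)²) = 0.254112·4.80875·0.2738/(120·0.52736)
= 0.005287

Final: 0.005287


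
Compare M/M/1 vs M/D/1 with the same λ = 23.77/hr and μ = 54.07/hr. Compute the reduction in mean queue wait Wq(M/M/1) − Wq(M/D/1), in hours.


ρ = 23.77/54.07 = 0.4396
Wq(M/M/1) = ρ/(μ−λ) = 0.4396/30.30 = 0.01451 hr
Wq(M/D/1) = ρ/(2(μ−λ)) = 0.007254 hr
Savings = 0.01451 − 0.007254 = 0.007254 hr

Final: 0.007254 hr


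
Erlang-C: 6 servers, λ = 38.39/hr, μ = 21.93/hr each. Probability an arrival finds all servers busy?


a = λ/μ = 1.7506; ρ = a/6 = 0.2918
P₀ = 0.173561 (from M/M/c formula)
C(c,a) = [a^c/(c!(1−ρ))]·P₀ = [28.77908/(720·0.7082)]·0.173561
= 0.05644·0.173561 = 0.009795

Final: 0.009795


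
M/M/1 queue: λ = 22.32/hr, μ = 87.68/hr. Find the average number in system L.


ρ = λ/μ = 22.32/87.68 = 0.2546
L = ρ/(1−ρ) = 0.2546/(1 − 0.2546) = 0.2546/0.7454 = 0.3415

Final: 0.3415


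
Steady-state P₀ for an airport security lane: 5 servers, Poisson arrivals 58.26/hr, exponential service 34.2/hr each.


a = λ/μ = 58.26/34.2 = 1.7035; ρ = a/c = 0.3407
Σ_{k=0}^{4} a^k/k! (terms k=0..4) = 1.00000 + 1.70351 + 1.45097 + 0.82391 + 0.35089 = 5.32928
Tail: a^5/(5!(1−ρ)) = 14.34570/(120·0.6593) = 0.18133
P₀ = 1/(5.32928 + 0.18133) = 1/5.51061 = 0.181468

Final: 0.181468


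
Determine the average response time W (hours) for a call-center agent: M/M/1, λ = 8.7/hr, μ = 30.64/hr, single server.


W = 1/(μ−λ) = 1/(30.64 − 8.7) = 1/21.94 = 0.04558 hr

Final: 0.04558 hr


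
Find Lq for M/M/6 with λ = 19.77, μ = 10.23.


a = λ/μ = 1.9326; ρ = a/6 = 0.3221
P₀ = 0.144605
Lq = P₀·a^c·ρ / (c!·(1−ρ)²) = 0.144605·52.09382·0.3221/(720·0.45956)
= 0.007333

Final: 0.007333


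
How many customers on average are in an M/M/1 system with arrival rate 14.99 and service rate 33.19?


ρ = λ/μ = 14.99/33.19 = 0.4516
L = ρ/(1−ρ) = 0.4516/(1 − 0.4516) = 0.4516/0.5484 = 0.8236

Final: 0.8236


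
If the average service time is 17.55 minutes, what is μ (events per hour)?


μ = 1/(service time) in consistent units.
1 hour = 60 min, so μ = 60/17.55 = 3.4188 per hour

Final: 3.4188 /hr


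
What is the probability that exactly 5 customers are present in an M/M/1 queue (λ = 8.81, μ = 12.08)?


ρ = 8.81/12.08 = 0.7293
P_n = (1−ρ)·ρ^n = (1 − 0.7293)·0.7293^5 = 0.2707·0.206322 = 0.055850

Final: 0.055850


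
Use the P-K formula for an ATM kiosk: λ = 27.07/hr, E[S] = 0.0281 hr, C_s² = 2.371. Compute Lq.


ρ = λ·E[S] = 27.07·0.0281 = 0.7607
Lq = ρ²(1+C_s²)/(2(1−ρ)) = 0.5786·(1+2.371)/(2·0.2393)
= 0.5786·3.3710/0.4787 = 4.07488

Final: 4.07488


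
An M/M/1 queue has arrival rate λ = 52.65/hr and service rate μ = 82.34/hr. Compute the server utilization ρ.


ρ = λ/μ = 52.65/82.34 = 0.6394

Final: 0.6394


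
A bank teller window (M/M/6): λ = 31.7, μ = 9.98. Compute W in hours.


a = 3.1764; ρ = 0.5294; P₀ = 0.040768
Lq = P₀·a^c·ρ/(c!(1−ρ)²) = 0.13900
Wq = Lq/λ = 0.13900/31.7 = 0.004385 hr
W = Wq + 1/μ = 0.004385 + 0.10020 = 0.10459 hr

Final: 0.10459 hr


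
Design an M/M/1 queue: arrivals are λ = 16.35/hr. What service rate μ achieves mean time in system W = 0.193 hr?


W = 1/(μ−λ) ⇒ μ − λ = 1/W = 1/0.193 = 5.1813
μ = λ + 1/W = 16.35 + 5.1813 = 21.5313 per hr

Final: 21.5313 /hr


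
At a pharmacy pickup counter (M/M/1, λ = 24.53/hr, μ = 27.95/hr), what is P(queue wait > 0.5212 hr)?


ρ = 24.53/27.95 = 0.8776
P(Wq > t) = ρ·e^{−(μ−λ)t} = 0.8776·e^{−1.7825}
= 0.8776·0.168216 = 0.147633

Final: 0.147633


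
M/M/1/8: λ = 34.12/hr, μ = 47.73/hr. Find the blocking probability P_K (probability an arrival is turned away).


ρ = λ/μ = 34.12/47.73 = 0.7149
P_K = (1−ρ)ρ^K/(1−ρ^(K+1)) = (0.2851·0.068193)/(1 − 0.048748)
= 0.019445/0.951252 = 0.020441

Final: 0.020441


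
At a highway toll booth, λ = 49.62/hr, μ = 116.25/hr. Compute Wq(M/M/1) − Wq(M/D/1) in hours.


ρ = 49.62/116.25 = 0.4268
Wq(M/M/1) = ρ/(μ−λ) = 0.4268/66.63 = 0.006406 hr
Wq(M/D/1) = ρ/(2(μ−λ)) = 0.003203 hr
Savings = 0.006406 − 0.003203 = 0.003203 hr

Final: 0.003203 hr


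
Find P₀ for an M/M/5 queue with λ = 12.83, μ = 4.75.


a = λ/μ = 12.83/4.75 = 2.7011; ρ = a/c = 0.5402
Σ_{k=0}^{4} a^k/k! (terms k=0..4) = 1.00000 + 2.70105 + 3.64784 + 3.28434 + 2.21779 = 12.85103
Tail: a^5/(5!(1−ρ)) = 143.76899/(120·0.4598) = 2.60570
P₀ = 1/(12.85103 + 2.60570) = 1/15.45673 = 0.064697

Final: 0.064697


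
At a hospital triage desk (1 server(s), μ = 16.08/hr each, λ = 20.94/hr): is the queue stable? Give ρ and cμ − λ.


Total capacity cμ = 1·16.08 = 16.08/hr
ρ = λ/(cμ) = 20.94/16.08 = 1.3022
Stable ⇔ ρ < 1: NO
Spare capacity = cμ − λ = 16.08 − 20.94 = -4.86/hr

Final: ρ = 1.3022; unstable; margin = -4.86/hr


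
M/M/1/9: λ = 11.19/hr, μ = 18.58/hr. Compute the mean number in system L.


ρ = 11.19/18.58 = 0.6023
L = ρ[1 − (K+1)ρ^K + Kρ^(K+1)] / [(1−ρ)(1−ρ^(K+1))]
Numerator: 0.6023·(1 − 10·0.010425 + 9·0.006278) = 0.573508
Denominator: (0.3977)·(0.993722) = 0.395242
L = 0.573508/0.395242 = 1.4510

Final: 1.4510


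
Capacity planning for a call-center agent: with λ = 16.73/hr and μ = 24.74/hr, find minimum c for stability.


Stability requires cμ > λ ⇔ c > λ/μ.
λ/μ = 16.73/24.74 = 0.6762
Minimum integer c = ⌊0.6762⌋ + 1 = 1
Check: 1·24.74 = 24.74 > 16.73, while 0·24.74 = 0.00 ≤ 16.73

Final: 1 servers


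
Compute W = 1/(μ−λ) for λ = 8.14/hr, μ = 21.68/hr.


W = 1/(μ−λ) = 1/(21.68 − 8.14) = 1/13.54 = 0.07386 hr

Final: 0.07386 hr


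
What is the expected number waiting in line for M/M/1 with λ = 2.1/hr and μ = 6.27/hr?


ρ = 2.1/6.27 = 0.3349
Lq = ρ²/(1−ρ) = 0.1122/0.6651 = 0.1687

Final: 0.1687


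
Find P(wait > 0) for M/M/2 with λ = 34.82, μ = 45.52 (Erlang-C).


a = λ/μ = 0.7649; ρ = a/2 = 0.3825
P₀ = 0.446687 (from M/M/c formula)
C(c,a) = [a^c/(c!(1−ρ))]·P₀ = [0.58513/(2·0.6175)]·0.446687
= 0.47377·0.446687 = 0.211625

Final: 0.211625


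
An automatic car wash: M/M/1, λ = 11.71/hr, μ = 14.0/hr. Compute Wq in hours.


ρ = 11.71/14.0 = 0.8364
Wq = ρ/(μ−λ) = 0.8364/(14.0 − 11.71) = 0.8364/2.29 = 0.3653 hr

Final: 0.3653 hr


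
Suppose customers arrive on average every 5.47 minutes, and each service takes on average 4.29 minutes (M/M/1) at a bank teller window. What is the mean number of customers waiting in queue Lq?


λ = 60/5.47 = 10.9689 /hr
μ = 60/4.29 = 13.9860 /hr
ρ = λ/μ = 10.9689/13.9860 = 0.7843
Lq = ρ²/(1−ρ) = 0.6151/0.2157 = 2.8513

Final: 2.8513


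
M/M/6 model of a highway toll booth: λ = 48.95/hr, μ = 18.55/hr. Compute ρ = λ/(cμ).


ρ = λ/(cμ) = 48.95/(6·18.55) = 48.95/111.30 = 0.4398

Final: 0.4398


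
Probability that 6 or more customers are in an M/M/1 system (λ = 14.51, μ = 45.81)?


ρ = 14.51/45.81 = 0.3167
P(N ≥ n) = ρ^n = 0.3167^6 = 0.001010

Final: 0.001010


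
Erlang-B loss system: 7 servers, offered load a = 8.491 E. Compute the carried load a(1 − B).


B(7,8.491) = 0.335152 (Erlang-B)
Carried load = a(1 − B) = 8.491·(1 − 0.335152) = 8.491·0.664848 = 5.6452 E

Final: 5.6452 Erlangs


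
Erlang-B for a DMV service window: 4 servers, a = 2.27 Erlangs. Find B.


B(c,a) = (a^c/c!) / Σ_{k=0}^{c} a^k/k!
a^4/4! = 1.106349
Σ terms (k=0..4): 1.00000 + 2.27000 + 2.57645 + 1.94951 + 1.10635 = 8.902313
B = 1.106349/8.902313 = 0.124277

Final: 0.124277


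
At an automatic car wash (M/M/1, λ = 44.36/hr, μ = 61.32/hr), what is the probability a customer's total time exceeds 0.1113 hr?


W ~ Exponential(μ−λ) for M/M/1.
μ − λ = 61.32 − 44.36 = 16.9600
P(W > t) = e^{−(μ−λ)t} = e^{−1.8876} = 0.151428

Final: 0.151428


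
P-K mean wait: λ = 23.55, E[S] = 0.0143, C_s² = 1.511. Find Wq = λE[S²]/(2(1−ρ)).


ρ = λ·E[S] = 23.55·0.0143 = 0.3368
E[S²] = E[S]²(1+C_s²) = 0.0143²·(1+1.511) = 0.0005135
Wq = λ·E[S²]/(2(1−ρ)) = 23.55·0.0005135/(2·0.6632) = 0.009116 hr

Final: 0.009116 hr


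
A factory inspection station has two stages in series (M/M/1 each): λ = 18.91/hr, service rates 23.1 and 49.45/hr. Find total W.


Each node sees arrival rate λ = 18.91/hr (tandem ⇒ throughput preserved).
W₁ = 1/(μ₁−λ) = 1/(23.1−18.91) = 0.23866 hr
W₂ = 1/(μ₂−λ) = 1/(49.45−18.91) = 0.03274 hr
W_total = W₁ + W₂ = 0.23866 + 0.03274 = 0.27141 hr

Final: 0.27141 hr


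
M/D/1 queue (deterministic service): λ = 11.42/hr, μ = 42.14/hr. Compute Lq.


ρ = 11.42/42.14 = 0.2710
M/D/1: Lq = ρ²/(2(1−ρ)) = 0.07344/(2·0.7290) = 0.05037

Final: 0.05037


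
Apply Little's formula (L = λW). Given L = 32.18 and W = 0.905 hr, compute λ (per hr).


λ = L/W = 32.18/0.905 = 35.5580 /hr

Final: 35.5580 /hr


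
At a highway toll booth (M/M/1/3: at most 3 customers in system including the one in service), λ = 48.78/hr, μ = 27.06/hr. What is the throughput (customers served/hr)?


ρ = 1.8027; P_K = (1−ρ)ρ^3/(1−ρ^4) = 0.491841
λ_eff = λ(1 − P_K) = 48.78·(1 − 0.491841) = 48.78·0.508159 = 24.7880 /hr

Final: 24.7880 /hr


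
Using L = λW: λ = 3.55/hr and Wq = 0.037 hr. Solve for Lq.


Lq = λWq = 3.55·0.037 = 0.1313

Final: 0.1313


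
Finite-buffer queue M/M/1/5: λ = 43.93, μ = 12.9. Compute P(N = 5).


ρ = λ/μ = 43.93/12.9 = 3.4054
P_K = (1−ρ)ρ^K/(1−ρ^(K+1)) = (-2.4054·457.991550)/(1 − 1559.656494)
= -1101.664944/-1558.656494 = 0.706804

Final: 0.706804


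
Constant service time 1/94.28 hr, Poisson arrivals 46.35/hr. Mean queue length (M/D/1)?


ρ = 46.35/94.28 = 0.4916
M/D/1: Lq = ρ²/(2(1−ρ)) = 0.2417/(2·0.5084) = 0.23771

Final: 0.23771


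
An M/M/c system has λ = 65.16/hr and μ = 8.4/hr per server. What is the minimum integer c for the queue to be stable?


Stability requires cμ > λ ⇔ c > λ/μ.
λ/μ = 65.16/8.4 = 7.7571
Minimum integer c = ⌊7.7571⌋ + 1 = 8
Check: 8·8.4 = 67.20 > 65.16, while 7·8.4 = 58.80 ≤ 65.16

Final: 8 servers


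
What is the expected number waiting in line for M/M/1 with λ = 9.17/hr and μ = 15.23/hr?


ρ = 9.17/15.23 = 0.6021
Lq = ρ²/(1−ρ) = 0.3625/0.3979 = 0.9111

Final: 0.9111


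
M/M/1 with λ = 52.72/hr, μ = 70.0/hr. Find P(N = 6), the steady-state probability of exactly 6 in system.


ρ = 52.72/70.0 = 0.7531
P_n = (1−ρ)·ρ^n = (1 − 0.7531)·0.7531^6 = 0.2469·0.182501 = 0.045052

Final: 0.045052


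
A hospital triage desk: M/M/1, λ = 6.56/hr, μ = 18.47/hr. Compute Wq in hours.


ρ = 6.56/18.47 = 0.3552
Wq = ρ/(μ−λ) = 0.3552/(18.47 − 6.56) = 0.3552/11.91 = 0.02982 hr

Final: 0.02982 hr


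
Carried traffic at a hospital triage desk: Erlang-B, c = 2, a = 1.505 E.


B(2,1.505) = 0.311343 (Erlang-B)
Carried load = a(1 − B) = 1.505·(1 − 0.311343) = 1.505·0.688657 = 1.0364 E

Final: 1.0364 Erlangs


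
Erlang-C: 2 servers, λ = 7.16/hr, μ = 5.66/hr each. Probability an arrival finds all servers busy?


a = λ/μ = 1.2650; ρ = a/2 = 0.6325
P₀ = 0.225108 (from M/M/c formula)
C(c,a) = [a^c/(c!(1−ρ))]·P₀ = [1.60027/(2·0.3675)]·0.225108
= 2.17729·0.225108 = 0.490126

Final: 0.490126
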